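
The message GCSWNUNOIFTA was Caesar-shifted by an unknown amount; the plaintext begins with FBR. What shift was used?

1

From the crib: G(6)−F(5)=1, so the shift is 1.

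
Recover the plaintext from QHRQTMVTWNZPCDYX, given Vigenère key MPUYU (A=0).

ESXSZAGZYTNAIFEL

Repeat the key across the ciphertext: MPUYUMPUYUMPUYUM
Q(16)−M(12): 4 → E
H(7)−P(15): -8≡18 → S
R(17)−U(20): -3≡23 → X
Q(16)−Y(24): -8≡18 → S
T(19)−U(20): -1≡25 → Z
M(12)−M(12): 0 → A
V(21)−P(15): 6 → G
T(19)−U(20): -1≡25 → Z
W(22)−Y(24): -2≡24 → Y
N(13)−U(20): -7≡19 → T
Z(25)−M(12): 13 → N
P(15)−P(15): 0 → A
C(2)−U(20): -18≡8 → I
D(3)−Y(24): -21≡5 → F
Y(24)−U(20): 4 → E
X(23)−M(12): 11 → L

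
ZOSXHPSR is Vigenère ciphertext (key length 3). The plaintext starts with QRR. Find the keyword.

JXB

Subtract each crib letter from the matching ciphertext letter (mod 26):
Z(25)−Q(16)=9 → J
O(14)−R(17)=-3≡23 → X
S(18)−R(17)=1 → B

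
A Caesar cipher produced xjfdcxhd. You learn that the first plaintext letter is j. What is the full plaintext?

From the crib: x(23)−j(9)=14, so the shift is 14.
Subtract 14 from each ciphertext letter:
x(23): 23−14=9 → j
j(9): 9−14=-5≡21 → v
f(5): 5−14=-9≡17 → r
d(3): 3−14=-11≡15 → p
c(2): 2−14=-12≡14 → o
x(23): 23−14=9 → j
h(7): 7−14=-7≡19 → t
d(3): 3−14=-11≡15 → p

jvrpojtp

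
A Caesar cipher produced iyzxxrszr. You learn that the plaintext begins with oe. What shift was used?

20

From the crib: i(8)−o(14)=-6≡20, so the shift is 20.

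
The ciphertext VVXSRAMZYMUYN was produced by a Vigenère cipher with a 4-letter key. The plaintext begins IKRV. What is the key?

Subtract each crib letter from the matching ciphertext letter (mod 26):
V(21)−I(8)=13 → N
V(21)−K(10)=11 → L
X(23)−R(17)=6 → G
S(18)−V(21)=-3≡23 → X

NLGX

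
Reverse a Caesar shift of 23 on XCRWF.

X(23): 23−23=0 → A
C(2): 2−23=-21≡5 → F
R(17): 17−23=-6≡20 → U
W(22): 22−23=-1≡25 → Z
F(5): 5−23=-18≡8 → I

AFUZI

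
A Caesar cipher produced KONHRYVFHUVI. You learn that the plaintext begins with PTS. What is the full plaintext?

PTSMWDAKMZAN

From the crib: K(10)−P(15)=-5≡21, so the shift is 21.
Subtract 21 from each ciphertext letter:
K(10): 10−21=-11≡15 → P
O(14): 14−21=-7≡19 → T
N(13): 13−21=-8≡18 → S
H(7): 7−21=-14≡12 → M
R(17): 17−21=-4≡22 → W
Y(24): 24−21=3 → D
V(21): 21−21=0 → A
F(5): 5−21=-16≡10 → K
H(7): 7−21=-14≡12 → M
U(20): 20−21=-1≡25 → Z
V(21): 21−21=0 → A
I(8): 8−21=-13≡13 → N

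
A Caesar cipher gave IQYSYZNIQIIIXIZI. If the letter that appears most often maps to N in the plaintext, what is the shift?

The most frequent ciphertext letter is I (appears 7 times).
I is position 8; N is position 13.
Shift = -5≡21.

21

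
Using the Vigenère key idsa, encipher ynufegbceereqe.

Repeat the key across the message: idsaidsaidsaid
y(24)+i(8): 32≡6 → g
n(13)+d(3): 16 → q
u(20)+s(18): 38≡12 → m
f(5)+a(0): 5 → f
e(4)+i(8): 12 → m
g(6)+d(3): 9 → j
b(1)+s(18): 19 → t
c(2)+a(0): 2 → c
e(4)+i(8): 12 → m
e(4)+d(3): 7 → h
r(17)+s(18): 35≡9 → j
e(4)+a(0): 4 → e
q(16)+i(8): 24 → y
e(4)+d(3): 7 → h

gqmfmjtcmhjeyh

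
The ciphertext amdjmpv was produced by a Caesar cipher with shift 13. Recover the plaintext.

nzqwzci

a(0): 0−13=-13≡13 → n
m(12): 12−13=-1≡25 → z
d(3): 3−13=-10≡16 → q
j(9): 9−13=-4≡22 → w
m(12): 12−13=-1≡25 → z
p(15): 15−13=2 → c
v(21): 21−13=8 → i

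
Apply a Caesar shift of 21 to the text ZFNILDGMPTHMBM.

UAIDGYBHKOCHWH

Z(25): 25+21=46≡20 → U
F(5): 5+21=26≡0 → A
N(13): 13+21=34≡8 → I
I(8): 8+21=29≡3 → D
L(11): 11+21=32≡6 → G
D(3): 3+21=24 → Y
G(6): 6+21=27≡1 → B
M(12): 12+21=33≡7 → H
P(15): 15+21=36≡10 → K
T(19): 19+21=40≡14 → O
H(7): 7+21=28≡2 → C
M(12): 12+21=33≡7 → H
B(1): 1+21=22 → W
M(12): 12+21=33≡7 → H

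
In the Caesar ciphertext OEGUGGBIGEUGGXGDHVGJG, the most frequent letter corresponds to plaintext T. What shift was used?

The most frequent ciphertext letter is G (appears 9 times).
G is position 6; T is position 19.
Shift = -13≡13.

13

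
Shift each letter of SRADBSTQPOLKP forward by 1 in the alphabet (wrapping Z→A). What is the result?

S(18): 18+1=19 → T
R(17): 17+1=18 → S
A(0): 0+1=1 → B
D(3): 3+1=4 → E
B(1): 1+1=2 → C
S(18): 18+1=19 → T
T(19): 19+1=20 → U
Q(16): 16+1=17 → R
P(15): 15+1=16 → Q
O(14): 14+1=15 → P
L(11): 11+1=12 → M
K(10): 10+1=11 → L
P(15): 15+1=16 → Q

TSBECTURQPMLQ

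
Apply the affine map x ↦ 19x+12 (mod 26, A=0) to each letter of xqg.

hew

x(23): 19·23+12=449≡7 → h
q(16): 19·16+12=316≡4 → e
g(6): 19·6+12=126≡22 → w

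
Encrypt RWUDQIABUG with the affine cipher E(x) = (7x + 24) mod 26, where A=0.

NWITGCYFIO

R(17): 7·17+24=143≡13 → N
W(22): 7·22+24=178≡22 → W
U(20): 7·20+24=164≡8 → I
D(3): 7·3+24=45≡19 → T
Q(16): 7·16+24=136≡6 → G
I(8): 7·8+24=80≡2 → C
A(0): 7·0+24=24 → Y
B(1): 7·1+24=31≡5 → F
U(20): 7·20+24=164≡8 → I
G(6): 7·6+24=66≡14 → O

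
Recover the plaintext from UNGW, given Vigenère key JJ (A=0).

LEXN

Repeat the key across the ciphertext: JJJJ
U(20)−J(9): 11 → L
N(13)−J(9): 4 → E
G(6)−J(9): -3≡23 → X
W(22)−J(9): 13 → N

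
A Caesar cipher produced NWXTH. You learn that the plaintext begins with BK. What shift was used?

From the crib: N(13)−B(1)=12, so the shift is 12.

12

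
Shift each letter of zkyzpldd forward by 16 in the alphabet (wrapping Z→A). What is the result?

paopfbtt

z(25): 25+16=41≡15 → p
k(10): 10+16=26≡0 → a
y(24): 24+16=40≡14 → o
z(25): 25+16=41≡15 → p
p(15): 15+16=31≡5 → f
l(11): 11+16=27≡1 → b
d(3): 3+16=19 → t
d(3): 3+16=19 → t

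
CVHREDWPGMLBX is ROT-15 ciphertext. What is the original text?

C(2): 2−15=-13≡13 → N
V(21): 21−15=6 → G
H(7): 7−15=-8≡18 → S
R(17): 17−15=2 → C
E(4): 4−15=-11≡15 → P
D(3): 3−15=-12≡14 → O
W(22): 22−15=7 → H
P(15): 15−15=0 → A
G(6): 6−15=-9≡17 → R
M(12): 12−15=-3≡23 → X
L(11): 11−15=-4≡22 → W
B(1): 1−15=-14≡12 → M
X(23): 23−15=8 → I

NGSCPOHARXWMI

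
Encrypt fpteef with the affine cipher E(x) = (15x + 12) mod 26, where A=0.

jdluuj

f(5): 15·5+12=87≡9 → j
p(15): 15·15+12=237≡3 → d
t(19): 15·19+12=297≡11 → l
e(4): 15·4+12=72≡20 → u
e(4): 15·4+12=72≡20 → u
f(5): 15·5+12=87≡9 → j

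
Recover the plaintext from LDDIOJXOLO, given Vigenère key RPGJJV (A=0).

Repeat the key across the ciphertext: RPGJJVRPGJ
L(11)−R(17): -6≡20 → U
D(3)−P(15): -12≡14 → O
D(3)−G(6): -3≡23 → X
I(8)−J(9): -1≡25 → Z
O(14)−J(9): 5 → F
J(9)−V(21): -12≡14 → O
X(23)−R(17): 6 → G
O(14)−P(15): -1≡25 → Z
L(11)−G(6): 5 → F
O(14)−J(9): 5 → F

UOXZFOGZFF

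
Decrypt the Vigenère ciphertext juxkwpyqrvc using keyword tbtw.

qteodofuyuj

Repeat the key across the ciphertext: tbtwtbtwtbt
j(9)−t(19): -10≡16 → q
u(20)−b(1): 19 → t
x(23)−t(19): 4 → e
k(10)−w(22): -12≡14 → o
w(22)−t(19): 3 → d
p(15)−b(1): 14 → o
y(24)−t(19): 5 → f
q(16)−w(22): -6≡20 → u
r(17)−t(19): -2≡24 → y
v(21)−b(1): 20 → u
c(2)−t(19): -17≡9 → j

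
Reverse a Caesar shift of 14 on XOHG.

X(23): 23−14=9 → J
O(14): 14−14=0 → A
H(7): 7−14=-7≡19 → T
G(6): 6−14=-8≡18 → S

JATS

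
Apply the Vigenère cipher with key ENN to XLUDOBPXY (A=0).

BYHHBOTKL

Repeat the key across the message: ENNENNENN
X(23)+E(4): 27≡1 → B
L(11)+N(13): 24 → Y
U(20)+N(13): 33≡7 → H
D(3)+E(4): 7 → H
O(14)+N(13): 27≡1 → B
B(1)+N(13): 14 → O
P(15)+E(4): 19 → T
X(23)+N(13): 36≡10 → K
Y(24)+N(13): 37≡11 → L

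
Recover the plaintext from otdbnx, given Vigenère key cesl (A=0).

mplqlt

Repeat the key across the ciphertext: ceslce
o(14)−c(2): 12 → m
t(19)−e(4): 15 → p
d(3)−s(18): -15≡11 → l
b(1)−l(11): -10≡16 → q
n(13)−c(2): 11 → l
x(23)−e(4): 19 → t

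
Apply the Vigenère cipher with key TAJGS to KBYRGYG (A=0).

DBHXYRG

Repeat the key across the message: TAJGSTA
K(10)+T(19): 29≡3 → D
B(1)+A(0): 1 → B
Y(24)+J(9): 33≡7 → H
R(17)+G(6): 23 → X
G(6)+S(18): 24 → Y
Y(24)+T(19): 43≡17 → R
G(6)+A(0): 6 → G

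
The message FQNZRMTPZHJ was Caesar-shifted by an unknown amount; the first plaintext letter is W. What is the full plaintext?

From the crib: F(5)−W(22)=-17≡9, so the shift is 9.
Subtract 9 from each ciphertext letter:
F(5): 5−9=-4≡22 → W
Q(16): 16−9=7 → H
N(13): 13−9=4 → E
Z(25): 25−9=16 → Q
R(17): 17−9=8 → I
M(12): 12−9=3 → D
T(19): 19−9=10 → K
P(15): 15−9=6 → G
Z(25): 25−9=16 → Q
H(7): 7−9=-2≡24 → Y
J(9): 9−9=0 → A

WHEQIDKGQYA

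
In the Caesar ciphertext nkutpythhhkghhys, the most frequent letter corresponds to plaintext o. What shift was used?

19

The most frequent ciphertext letter is h (appears 5 times).
h is position 7; o is position 14.
Shift = -7≡19.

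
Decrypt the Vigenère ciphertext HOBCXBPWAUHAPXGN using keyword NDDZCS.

Repeat the key across the ciphertext: NDDZCSNDDZCSNDDZ
H(7)−N(13): -6≡20 → U
O(14)−D(3): 11 → L
B(1)−D(3): -2≡24 → Y
C(2)−Z(25): -23≡3 → D
X(23)−C(2): 21 → V
B(1)−S(18): -17≡9 → J
P(15)−N(13): 2 → C
W(22)−D(3): 19 → T
A(0)−D(3): -3≡23 → X
U(20)−Z(25): -5≡21 → V
H(7)−C(2): 5 → F
A(0)−S(18): -18≡8 → I
P(15)−N(13): 2 → C
X(23)−D(3): 20 → U
G(6)−D(3): 3 → D
N(13)−Z(25): -12≡14 → O

ULYDVJCTXVFICUDO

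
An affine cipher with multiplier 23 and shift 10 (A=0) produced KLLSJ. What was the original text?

The inverse of 23 mod 26 is 17, since 23·17=391≡1. Apply D(y)=17·(y−10) mod 26:
K(10): 17·(10−10)=0 → A
L(11): 17·(11−10)=17 → R
L(11): 17·(11−10)=17 → R
S(18): 17·(18−10)=136≡6 → G
J(9): 17·(9−10)=-17≡9 → J

ARRGJ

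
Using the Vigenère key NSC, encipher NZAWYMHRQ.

ARCJQOUJS

Repeat the key across the message: NSCNSCNSC
N(13)+N(13): 26≡0 → A
Z(25)+S(18): 43≡17 → R
A(0)+C(2): 2 → C
W(22)+N(13): 35≡9 → J
Y(24)+S(18): 42≡16 → Q
M(12)+C(2): 14 → O
H(7)+N(13): 20 → U
R(17)+S(18): 35≡9 → J
Q(16)+C(2): 18 → S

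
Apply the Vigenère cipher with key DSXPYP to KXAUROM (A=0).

Repeat the key across the message: DSXPYPD
K(10)+D(3): 13 → N
X(23)+S(18): 41≡15 → P
A(0)+X(23): 23 → X
U(20)+P(15): 35≡9 → J
R(17)+Y(24): 41≡15 → P
O(14)+P(15): 29≡3 → D
M(12)+D(3): 15 → P

NPXJPDP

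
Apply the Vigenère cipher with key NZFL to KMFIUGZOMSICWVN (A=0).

Repeat the key across the message: NZFLNZFLNZFLNZF
K(10)+N(13): 23 → X
M(12)+Z(25): 37≡11 → L
F(5)+F(5): 10 → K
I(8)+L(11): 19 → T
U(20)+N(13): 33≡7 → H
G(6)+Z(25): 31≡5 → F
Z(25)+F(5): 30≡4 → E
O(14)+L(11): 25 → Z
M(12)+N(13): 25 → Z
S(18)+Z(25): 43≡17 → R
I(8)+F(5): 13 → N
C(2)+L(11): 13 → N
W(22)+N(13): 35≡9 → J
V(21)+Z(25): 46≡20 → U
N(13)+F(5): 18 → S

XLKTHFEZZRNNJUS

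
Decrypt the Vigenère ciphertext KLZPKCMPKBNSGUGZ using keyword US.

Repeat the key across the ciphertext: USUSUSUSUSUSUSUS
K(10)−U(20): -10≡16 → Q
L(11)−S(18): -7≡19 → T
Z(25)−U(20): 5 → F
P(15)−S(18): -3≡23 → X
K(10)−U(20): -10≡16 → Q
C(2)−S(18): -16≡10 → K
M(12)−U(20): -8≡18 → S
P(15)−S(18): -3≡23 → X
K(10)−U(20): -10≡16 → Q
B(1)−S(18): -17≡9 → J
N(13)−U(20): -7≡19 → T
S(18)−S(18): 0 → A
G(6)−U(20): -14≡12 → M
U(20)−S(18): 2 → C
G(6)−U(20): -14≡12 → M
Z(25)−S(18): 7 → H

QTFXQKSXQJTAMCMH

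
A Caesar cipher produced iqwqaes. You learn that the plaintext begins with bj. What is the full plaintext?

From the crib: i(8)−b(1)=7, so the shift is 7.
Subtract 7 from each ciphertext letter:
i(8): 8−7=1 → b
q(16): 16−7=9 → j
w(22): 22−7=15 → p
q(16): 16−7=9 → j
a(0): 0−7=-7≡19 → t
e(4): 4−7=-3≡23 → x
s(18): 18−7=11 → l

bjpjtxl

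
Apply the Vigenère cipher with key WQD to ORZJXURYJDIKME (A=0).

KHCFNXNOMZYNIU

Repeat the key across the message: WQDWQDWQDWQDWQ
O(14)+W(22): 36≡10 → K
R(17)+Q(16): 33≡7 → H
Z(25)+D(3): 28≡2 → C
J(9)+W(22): 31≡5 → F
X(23)+Q(16): 39≡13 → N
U(20)+D(3): 23 → X
R(17)+W(22): 39≡13 → N
Y(24)+Q(16): 40≡14 → O
J(9)+D(3): 12 → M
D(3)+W(22): 25 → Z
I(8)+Q(16): 24 → Y
K(10)+D(3): 13 → N
M(12)+W(22): 34≡8 → I
E(4)+Q(16): 20 → U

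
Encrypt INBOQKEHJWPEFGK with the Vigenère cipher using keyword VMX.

DZYJCHZTGRBBASH

Repeat the key across the message: VMXVMXVMXVMXVMX
I(8)+V(21): 29≡3 → D
N(13)+M(12): 25 → Z
B(1)+X(23): 24 → Y
O(14)+V(21): 35≡9 → J
Q(16)+M(12): 28≡2 → C
K(10)+X(23): 33≡7 → H
E(4)+V(21): 25 → Z
H(7)+M(12): 19 → T
J(9)+X(23): 32≡6 → G
W(22)+V(21): 43≡17 → R
P(15)+M(12): 27≡1 → B
E(4)+X(23): 27≡1 → B
F(5)+V(21): 26≡0 → A
G(6)+M(12): 18 → S
K(10)+X(23): 33≡7 → H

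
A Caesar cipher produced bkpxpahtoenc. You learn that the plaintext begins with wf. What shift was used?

5

From the crib: b(1)−w(22)=-21≡5, so the shift is 5.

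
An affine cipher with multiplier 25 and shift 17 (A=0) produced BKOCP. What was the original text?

QHDPC

The inverse of 25 mod 26 is 25, since 25·25=625≡1. Apply D(y)=25·(y−17) mod 26:
B(1): 25·(1−17)=-400≡16 → Q
K(10): 25·(10−17)=-175≡7 → H
O(14): 25·(14−17)=-75≡3 → D
C(2): 25·(2−17)=-375≡15 → P
P(15): 25·(15−17)=-50≡2 → C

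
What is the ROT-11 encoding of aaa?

a(0): 0+11=11 → l
a(0): 0+11=11 → l
a(0): 0+11=11 → l

lll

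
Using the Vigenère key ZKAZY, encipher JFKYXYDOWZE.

IPKXVXNOVXD

Repeat the key across the message: ZKAZYZKAZYZ
J(9)+Z(25): 34≡8 → I
F(5)+K(10): 15 → P
K(10)+A(0): 10 → K
Y(24)+Z(25): 49≡23 → X
X(23)+Y(24): 47≡21 → V
Y(24)+Z(25): 49≡23 → X
D(3)+K(10): 13 → N
O(14)+A(0): 14 → O
W(22)+Z(25): 47≡21 → V
Z(25)+Y(24): 49≡23 → X
E(4)+Z(25): 29≡3 → D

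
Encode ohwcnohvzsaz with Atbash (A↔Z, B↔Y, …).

lsdxmlseahza

o(14) → l(11)
h(7) → s(18)
w(22) → d(3)
c(2) → x(23)
n(13) → m(12)
o(14) → l(11)
h(7) → s(18)
v(21) → e(4)
z(25) → a(0)
s(18) → h(7)
a(0) → z(25)
z(25) → a(0)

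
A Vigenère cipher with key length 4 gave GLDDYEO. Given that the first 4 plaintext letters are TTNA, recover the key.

Subtract each crib letter from the matching ciphertext letter (mod 26):
G(6)−T(19)=-13≡13 → N
L(11)−T(19)=-8≡18 → S
D(3)−N(13)=-10≡16 → Q
D(3)−A(0)=3 → D

NSQD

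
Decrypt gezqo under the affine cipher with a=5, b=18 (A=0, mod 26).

isrku

The inverse of 5 mod 26 is 21, since 5·21=105≡1. Apply D(y)=21·(y−18) mod 26:
g(6): 21·(6−18)=-252≡8 → i
e(4): 21·(4−18)=-294≡18 → s
z(25): 21·(25−18)=147≡17 → r
q(16): 21·(16−18)=-42≡10 → k
o(14): 21·(14−18)=-84≡20 → u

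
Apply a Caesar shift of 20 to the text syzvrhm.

s(18): 18+20=38≡12 → m
y(24): 24+20=44≡18 → s
z(25): 25+20=45≡19 → t
v(21): 21+20=41≡15 → p
r(17): 17+20=37≡11 → l
h(7): 7+20=27≡1 → b
m(12): 12+20=32≡6 → g

mstplbg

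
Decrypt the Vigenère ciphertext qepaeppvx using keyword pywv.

bgtfprtai

Repeat the key across the ciphertext: pywvpywvp
q(16)−p(15): 1 → b
e(4)−y(24): -20≡6 → g
p(15)−w(22): -7≡19 → t
a(0)−v(21): -21≡5 → f
e(4)−p(15): -11≡15 → p
p(15)−y(24): -9≡17 → r
p(15)−w(22): -7≡19 → t
v(21)−v(21): 0 → a
x(23)−p(15): 8 → i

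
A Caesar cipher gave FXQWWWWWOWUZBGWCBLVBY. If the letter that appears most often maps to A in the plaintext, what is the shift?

22

The most frequent ciphertext letter is W (appears 7 times).
W is position 22; A is position 0.
Shift = 22.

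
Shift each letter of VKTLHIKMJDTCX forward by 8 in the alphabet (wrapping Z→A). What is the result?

DSBTPQSURLBKF

V(21): 21+8=29≡3 → D
K(10): 10+8=18 → S
T(19): 19+8=27≡1 → B
L(11): 11+8=19 → T
H(7): 7+8=15 → P
I(8): 8+8=16 → Q
K(10): 10+8=18 → S
M(12): 12+8=20 → U
J(9): 9+8=17 → R
D(3): 3+8=11 → L
T(19): 19+8=27≡1 → B
C(2): 2+8=10 → K
X(23): 23+8=31≡5 → F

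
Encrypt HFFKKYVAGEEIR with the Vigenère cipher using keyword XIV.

Repeat the key across the message: XIVXIVXIVXIVX
H(7)+X(23): 30≡4 → E
F(5)+I(8): 13 → N
F(5)+V(21): 26≡0 → A
K(10)+X(23): 33≡7 → H
K(10)+I(8): 18 → S
Y(24)+V(21): 45≡19 → T
V(21)+X(23): 44≡18 → S
A(0)+I(8): 8 → I
G(6)+V(21): 27≡1 → B
E(4)+X(23): 27≡1 → B
E(4)+I(8): 12 → M
I(8)+V(21): 29≡3 → D
R(17)+X(23): 40≡14 → O

ENAHSTSIBBMDO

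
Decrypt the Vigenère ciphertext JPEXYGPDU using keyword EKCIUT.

Repeat the key across the ciphertext: EKCIUTEKC
J(9)−E(4): 5 → F
P(15)−K(10): 5 → F
E(4)−C(2): 2 → C
X(23)−I(8): 15 → P
Y(24)−U(20): 4 → E
G(6)−T(19): -13≡13 → N
P(15)−E(4): 11 → L
D(3)−K(10): -7≡19 → T
U(20)−C(2): 18 → S

FFCPENLTS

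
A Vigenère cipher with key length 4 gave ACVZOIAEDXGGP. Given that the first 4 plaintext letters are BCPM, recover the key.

Subtract each crib letter from the matching ciphertext letter (mod 26):
A(0)−B(1)=-1≡25 → Z
C(2)−C(2)=0 → A
V(21)−P(15)=6 → G
Z(25)−M(12)=13 → N

ZAGN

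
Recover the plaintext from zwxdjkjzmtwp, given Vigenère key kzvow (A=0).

pxcpnakeyxmq

Repeat the key across the ciphertext: kzvowkzvowkz
z(25)−k(10): 15 → p
w(22)−z(25): -3≡23 → x
x(23)−v(21): 2 → c
d(3)−o(14): -11≡15 → p
j(9)−w(22): -13≡13 → n
k(10)−k(10): 0 → a
j(9)−z(25): -16≡10 → k
z(25)−v(21): 4 → e
m(12)−o(14): -2≡24 → y
t(19)−w(22): -3≡23 → x
w(22)−k(10): 12 → m
p(15)−z(25): -10≡16 → q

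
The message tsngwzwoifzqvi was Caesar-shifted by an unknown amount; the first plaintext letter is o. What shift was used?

From the crib: t(19)−o(14)=5, so the shift is 5.

5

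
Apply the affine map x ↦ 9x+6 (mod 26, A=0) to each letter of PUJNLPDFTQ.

P(15): 9·15+6=141≡11 → L
U(20): 9·20+6=186≡4 → E
J(9): 9·9+6=87≡9 → J
N(13): 9·13+6=123≡19 → T
L(11): 9·11+6=105≡1 → B
P(15): 9·15+6=141≡11 → L
D(3): 9·3+6=33≡7 → H
F(5): 9·5+6=51≡25 → Z
T(19): 9·19+6=177≡21 → V
Q(16): 9·16+6=150≡20 → U

LEJTBLHZVU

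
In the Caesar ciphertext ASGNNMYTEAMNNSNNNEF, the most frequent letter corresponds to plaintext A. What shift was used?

13

The most frequent ciphertext letter is N (appears 7 times).
N is position 13; A is position 0.
Shift = 13.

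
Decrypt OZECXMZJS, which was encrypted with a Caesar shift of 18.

WHMKFUHRA

O(14): 14−18=-4≡22 → W
Z(25): 25−18=7 → H
E(4): 4−18=-14≡12 → M
C(2): 2−18=-16≡10 → K
X(23): 23−18=5 → F
M(12): 12−18=-6≡20 → U
Z(25): 25−18=7 → H
J(9): 9−18=-9≡17 → R
S(18): 18−18=0 → A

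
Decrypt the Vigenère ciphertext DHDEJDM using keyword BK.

CXCUITL

Repeat the key across the ciphertext: BKBKBKB
D(3)−B(1): 2 → C
H(7)−K(10): -3≡23 → X
D(3)−B(1): 2 → C
E(4)−K(10): -6≡20 → U
J(9)−B(1): 8 → I
D(3)−K(10): -7≡19 → T
M(12)−B(1): 11 → L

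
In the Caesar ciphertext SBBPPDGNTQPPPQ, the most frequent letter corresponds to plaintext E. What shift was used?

The most frequent ciphertext letter is P (appears 5 times).
P is position 15; E is position 4.
Shift = 11.

11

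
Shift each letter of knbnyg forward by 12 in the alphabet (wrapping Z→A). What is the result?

k(10): 10+12=22 → w
n(13): 13+12=25 → z
b(1): 1+12=13 → n
n(13): 13+12=25 → z
y(24): 24+12=36≡10 → k
g(6): 6+12=18 → s

wznzks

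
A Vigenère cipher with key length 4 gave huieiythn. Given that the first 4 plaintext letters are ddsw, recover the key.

Subtract each crib letter from the matching ciphertext letter (mod 26):
h(7)−d(3)=4 → e
u(20)−d(3)=17 → r
i(8)−s(18)=-10≡16 → q
e(4)−w(22)=-18≡8 → i

erqi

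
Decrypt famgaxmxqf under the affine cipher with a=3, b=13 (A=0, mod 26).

The inverse of 3 mod 26 is 9, since 3·9=27≡1. Apply D(y)=9·(y−13) mod 26:
f(5): 9·(5−13)=-72≡6 → g
a(0): 9·(0−13)=-117≡13 → n
m(12): 9·(12−13)=-9≡17 → r
g(6): 9·(6−13)=-63≡15 → p
a(0): 9·(0−13)=-117≡13 → n
x(23): 9·(23−13)=90≡12 → m
m(12): 9·(12−13)=-9≡17 → r
x(23): 9·(23−13)=90≡12 → m
q(16): 9·(16−13)=27≡1 → b
f(5): 9·(5−13)=-72≡6 → g

gnrpnmrmbg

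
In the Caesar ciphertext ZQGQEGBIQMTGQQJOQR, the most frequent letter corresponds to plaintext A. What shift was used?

16

The most frequent ciphertext letter is Q (appears 6 times).
Q is position 16; A is position 0.
Shift = 16.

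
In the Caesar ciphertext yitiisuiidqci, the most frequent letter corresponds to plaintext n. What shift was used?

The most frequent ciphertext letter is i (appears 6 times).
i is position 8; n is position 13.
Shift = -5≡21.

21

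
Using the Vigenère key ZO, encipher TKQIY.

Repeat the key across the message: ZOZOZ
T(19)+Z(25): 44≡18 → S
K(10)+O(14): 24 → Y
Q(16)+Z(25): 41≡15 → P
I(8)+O(14): 22 → W
Y(24)+Z(25): 49≡23 → X

SYPWX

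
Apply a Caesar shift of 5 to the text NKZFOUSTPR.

N(13): 13+5=18 → S
K(10): 10+5=15 → P
Z(25): 25+5=30≡4 → E
F(5): 5+5=10 → K
O(14): 14+5=19 → T
U(20): 20+5=25 → Z
S(18): 18+5=23 → X
T(19): 19+5=24 → Y
P(15): 15+5=20 → U
R(17): 17+5=22 → W

SPEKTZXYUW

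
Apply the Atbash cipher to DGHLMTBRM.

WTSONGYIN

D(3) → W(22)
G(6) → T(19)
H(7) → S(18)
L(11) → O(14)
M(12) → N(13)
T(19) → G(6)
B(1) → Y(24)
R(17) → I(8)
M(12) → N(13)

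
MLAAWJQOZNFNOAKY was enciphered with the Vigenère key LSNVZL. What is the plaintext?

BTNFXYFWMSGCDIXD

Repeat the key across the ciphertext: LSNVZLLSNVZLLSNV
M(12)−L(11): 1 → B
L(11)−S(18): -7≡19 → T
A(0)−N(13): -13≡13 → N
A(0)−V(21): -21≡5 → F
W(22)−Z(25): -3≡23 → X
J(9)−L(11): -2≡24 → Y
Q(16)−L(11): 5 → F
O(14)−S(18): -4≡22 → W
Z(25)−N(13): 12 → M
N(13)−V(21): -8≡18 → S
F(5)−Z(25): -20≡6 → G
N(13)−L(11): 2 → C
O(14)−L(11): 3 → D
A(0)−S(18): -18≡8 → I
K(10)−N(13): -3≡23 → X
Y(24)−V(21): 3 → D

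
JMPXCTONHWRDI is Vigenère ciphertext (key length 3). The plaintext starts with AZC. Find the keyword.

JNN

Subtract each crib letter from the matching ciphertext letter (mod 26):
J(9)−A(0)=9 → J
M(12)−Z(25)=-13≡13 → N
P(15)−C(2)=13 → N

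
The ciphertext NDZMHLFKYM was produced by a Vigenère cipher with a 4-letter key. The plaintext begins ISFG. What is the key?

FLUG

Subtract each crib letter from the matching ciphertext letter (mod 26):
N(13)−I(8)=5 → F
D(3)−S(18)=-15≡11 → L
Z(25)−F(5)=20 → U
M(12)−G(6)=6 → G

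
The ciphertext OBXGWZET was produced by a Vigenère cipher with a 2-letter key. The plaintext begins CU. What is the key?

MH

Subtract each crib letter from the matching ciphertext letter (mod 26):
O(14)−C(2)=12 → M
B(1)−U(20)=-19≡7 → H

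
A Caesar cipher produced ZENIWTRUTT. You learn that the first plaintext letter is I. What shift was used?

17

From the crib: Z(25)−I(8)=17, so the shift is 17.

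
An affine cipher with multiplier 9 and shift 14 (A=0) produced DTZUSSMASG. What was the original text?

TPHSMMUKMC

The inverse of 9 mod 26 is 3, since 9·3=27≡1. Apply D(y)=3·(y−14) mod 26:
D(3): 3·(3−14)=-33≡19 → T
T(19): 3·(19−14)=15 → P
Z(25): 3·(25−14)=33≡7 → H
U(20): 3·(20−14)=18 → S
S(18): 3·(18−14)=12 → M
S(18): 3·(18−14)=12 → M
M(12): 3·(12−14)=-6≡20 → U
A(0): 3·(0−14)=-42≡10 → K
S(18): 3·(18−14)=12 → M
G(6): 3·(6−14)=-24≡2 → C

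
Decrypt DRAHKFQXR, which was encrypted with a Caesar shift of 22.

HVELOJUBV

D(3): 3−22=-19≡7 → H
R(17): 17−22=-5≡21 → V
A(0): 0−22=-22≡4 → E
H(7): 7−22=-15≡11 → L
K(10): 10−22=-12≡14 → O
F(5): 5−22=-17≡9 → J
Q(16): 16−22=-6≡20 → U
X(23): 23−22=1 → B
R(17): 17−22=-5≡21 → V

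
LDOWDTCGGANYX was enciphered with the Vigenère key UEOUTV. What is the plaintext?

Repeat the key across the ciphertext: UEOUTVUEOUTVU
L(11)−U(20): -9≡17 → R
D(3)−E(4): -1≡25 → Z
O(14)−O(14): 0 → A
W(22)−U(20): 2 → C
D(3)−T(19): -16≡10 → K
T(19)−V(21): -2≡24 → Y
C(2)−U(20): -18≡8 → I
G(6)−E(4): 2 → C
G(6)−O(14): -8≡18 → S
A(0)−U(20): -20≡6 → G
N(13)−T(19): -6≡20 → U
Y(24)−V(21): 3 → D
X(23)−U(20): 3 → D

RZACKYICSGUDD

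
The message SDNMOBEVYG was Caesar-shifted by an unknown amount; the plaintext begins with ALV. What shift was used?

18

From the crib: S(18)−A(0)=18, so the shift is 18.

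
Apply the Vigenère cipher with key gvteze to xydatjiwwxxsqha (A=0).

dtwesnorpbwwwct

Repeat the key across the message: gvtezegvtezegvt
x(23)+g(6): 29≡3 → d
y(24)+v(21): 45≡19 → t
d(3)+t(19): 22 → w
a(0)+e(4): 4 → e
t(19)+z(25): 44≡18 → s
j(9)+e(4): 13 → n
i(8)+g(6): 14 → o
w(22)+v(21): 43≡17 → r
w(22)+t(19): 41≡15 → p
x(23)+e(4): 27≡1 → b
x(23)+z(25): 48≡22 → w
s(18)+e(4): 22 → w
q(16)+g(6): 22 → w
h(7)+v(21): 28≡2 → c
a(0)+t(19): 19 → t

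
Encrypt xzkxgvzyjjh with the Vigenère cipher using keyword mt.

jswqsolrvct

Repeat the key across the message: mtmtmtmtmtm
x(23)+m(12): 35≡9 → j
z(25)+t(19): 44≡18 → s
k(10)+m(12): 22 → w
x(23)+t(19): 42≡16 → q
g(6)+m(12): 18 → s
v(21)+t(19): 40≡14 → o
z(25)+m(12): 37≡11 → l
y(24)+t(19): 43≡17 → r
j(9)+m(12): 21 → v
j(9)+t(19): 28≡2 → c
h(7)+m(12): 19 → t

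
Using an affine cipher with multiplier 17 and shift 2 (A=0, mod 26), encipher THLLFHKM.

T(19): 17·19+2=325≡13 → N
H(7): 17·7+2=121≡17 → R
L(11): 17·11+2=189≡7 → H
L(11): 17·11+2=189≡7 → H
F(5): 17·5+2=87≡9 → J
H(7): 17·7+2=121≡17 → R
K(10): 17·10+2=172≡16 → Q
M(12): 17·12+2=206≡24 → Y

NRHHJRQY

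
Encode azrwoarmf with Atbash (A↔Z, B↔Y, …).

zaidlzinu

a(0) → z(25)
z(25) → a(0)
r(17) → i(8)
w(22) → d(3)
o(14) → l(11)
a(0) → z(25)
r(17) → i(8)
m(12) → n(13)
f(5) → u(20)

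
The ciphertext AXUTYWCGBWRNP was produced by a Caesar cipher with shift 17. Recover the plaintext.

A(0): 0−17=-17≡9 → J
X(23): 23−17=6 → G
U(20): 20−17=3 → D
T(19): 19−17=2 → C
Y(24): 24−17=7 → H
W(22): 22−17=5 → F
C(2): 2−17=-15≡11 → L
G(6): 6−17=-11≡15 → P
B(1): 1−17=-16≡10 → K
W(22): 22−17=5 → F
R(17): 17−17=0 → A
N(13): 13−17=-4≡22 → W
P(15): 15−17=-2≡24 → Y

JGDCHFLPKFAWY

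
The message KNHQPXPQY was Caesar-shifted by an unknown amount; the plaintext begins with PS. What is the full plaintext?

PSMVUCUVD

From the crib: K(10)−P(15)=-5≡21, so the shift is 21.
Subtract 21 from each ciphertext letter:
K(10): 10−21=-11≡15 → P
N(13): 13−21=-8≡18 → S
H(7): 7−21=-14≡12 → M
Q(16): 16−21=-5≡21 → V
P(15): 15−21=-6≡20 → U
X(23): 23−21=2 → C
P(15): 15−21=-6≡20 → U
Q(16): 16−21=-5≡21 → V
Y(24): 24−21=3 → D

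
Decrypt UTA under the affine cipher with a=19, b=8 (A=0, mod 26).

The inverse of 19 mod 26 is 11, since 19·11=209≡1. Apply D(y)=11·(y−8) mod 26:
U(20): 11·(20−8)=132≡2 → C
T(19): 11·(19−8)=121≡17 → R
A(0): 11·(0−8)=-88≡16 → Q

CRQ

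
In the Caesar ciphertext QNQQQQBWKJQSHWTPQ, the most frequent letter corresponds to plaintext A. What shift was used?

16

The most frequent ciphertext letter is Q (appears 7 times).
Q is position 16; A is position 0.
Shift = 16.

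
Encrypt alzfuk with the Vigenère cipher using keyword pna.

Repeat the key across the message: pnapna
a(0)+p(15): 15 → p
l(11)+n(13): 24 → y
z(25)+a(0): 25 → z
f(5)+p(15): 20 → u
u(20)+n(13): 33≡7 → h
k(10)+a(0): 10 → k

pyzuhk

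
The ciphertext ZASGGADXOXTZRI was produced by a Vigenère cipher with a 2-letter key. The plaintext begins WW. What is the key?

DE

Subtract each crib letter from the matching ciphertext letter (mod 26):
Z(25)−W(22)=3 → D
A(0)−W(22)=-22≡4 → E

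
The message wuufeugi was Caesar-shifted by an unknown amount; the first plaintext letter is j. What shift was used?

From the crib: w(22)−j(9)=13, so the shift is 13.

13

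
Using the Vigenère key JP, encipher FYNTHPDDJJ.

Repeat the key across the message: JPJPJPJPJP
F(5)+J(9): 14 → O
Y(24)+P(15): 39≡13 → N
N(13)+J(9): 22 → W
T(19)+P(15): 34≡8 → I
H(7)+J(9): 16 → Q
P(15)+P(15): 30≡4 → E
D(3)+J(9): 12 → M
D(3)+P(15): 18 → S
J(9)+J(9): 18 → S
J(9)+P(15): 24 → Y

ONWIQEMSSY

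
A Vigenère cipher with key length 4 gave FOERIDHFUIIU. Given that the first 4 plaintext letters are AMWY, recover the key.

FCIT

Subtract each crib letter from the matching ciphertext letter (mod 26):
F(5)−A(0)=5 → F
O(14)−M(12)=2 → C
E(4)−W(22)=-18≡8 → I
R(17)−Y(24)=-7≡19 → T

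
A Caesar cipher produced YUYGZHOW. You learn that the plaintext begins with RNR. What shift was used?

From the crib: Y(24)−R(17)=7, so the shift is 7.

7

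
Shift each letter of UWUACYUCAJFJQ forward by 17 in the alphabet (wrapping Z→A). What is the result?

U(20): 20+17=37≡11 → L
W(22): 22+17=39≡13 → N
U(20): 20+17=37≡11 → L
A(0): 0+17=17 → R
C(2): 2+17=19 → T
Y(24): 24+17=41≡15 → P
U(20): 20+17=37≡11 → L
C(2): 2+17=19 → T
A(0): 0+17=17 → R
J(9): 9+17=26≡0 → A
F(5): 5+17=22 → W
J(9): 9+17=26≡0 → A
Q(16): 16+17=33≡7 → H

LNLRTPLTRAWAH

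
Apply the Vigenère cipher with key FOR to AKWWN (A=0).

Repeat the key across the message: FORFO
A(0)+F(5): 5 → F
K(10)+O(14): 24 → Y
W(22)+R(17): 39≡13 → N
W(22)+F(5): 27≡1 → B
N(13)+O(14): 27≡1 → B

FYNBB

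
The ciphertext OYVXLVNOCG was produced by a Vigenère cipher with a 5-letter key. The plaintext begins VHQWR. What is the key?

TRFBU

Subtract each crib letter from the matching ciphertext letter (mod 26):
O(14)−V(21)=-7≡19 → T
Y(24)−H(7)=17 → R
V(21)−Q(16)=5 → F
X(23)−W(22)=1 → B
L(11)−R(17)=-6≡20 → U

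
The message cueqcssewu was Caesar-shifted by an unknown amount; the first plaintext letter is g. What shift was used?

22

From the crib: c(2)−g(6)=-4≡22, so the shift is 22.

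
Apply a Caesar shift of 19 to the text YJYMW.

Y(24): 24+19=43≡17 → R
J(9): 9+19=28≡2 → C
Y(24): 24+19=43≡17 → R
M(12): 12+19=31≡5 → F
W(22): 22+19=41≡15 → P

RCRFP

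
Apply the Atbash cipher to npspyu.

mkhkbf

n(13) → m(12)
p(15) → k(10)
s(18) → h(7)
p(15) → k(10)
y(24) → b(1)
u(20) → f(5)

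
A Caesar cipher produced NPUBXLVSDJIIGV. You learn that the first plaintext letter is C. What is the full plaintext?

CEJQMAKHSYXXVK

From the crib: N(13)−C(2)=11, so the shift is 11.
Subtract 11 from each ciphertext letter:
N(13): 13−11=2 → C
P(15): 15−11=4 → E
U(20): 20−11=9 → J
B(1): 1−11=-10≡16 → Q
X(23): 23−11=12 → M
L(11): 11−11=0 → A
V(21): 21−11=10 → K
S(18): 18−11=7 → H
D(3): 3−11=-8≡18 → S
J(9): 9−11=-2≡24 → Y
I(8): 8−11=-3≡23 → X
I(8): 8−11=-3≡23 → X
G(6): 6−11=-5≡21 → V
V(21): 21−11=10 → K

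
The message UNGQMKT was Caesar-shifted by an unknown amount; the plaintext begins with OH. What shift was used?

From the crib: U(20)−O(14)=6, so the shift is 6.

6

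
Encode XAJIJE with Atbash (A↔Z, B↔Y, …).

X(23) → C(2)
A(0) → Z(25)
J(9) → Q(16)
I(8) → R(17)
J(9) → Q(16)
E(4) → V(21)

CZQRQV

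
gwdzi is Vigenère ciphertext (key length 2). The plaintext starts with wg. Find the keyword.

kq

Subtract each crib letter from the matching ciphertext letter (mod 26):
g(6)−w(22)=-16≡10 → k
w(22)−g(6)=16 → q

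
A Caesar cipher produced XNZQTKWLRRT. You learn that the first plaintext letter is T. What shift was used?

4

From the crib: X(23)−T(19)=4, so the shift is 4.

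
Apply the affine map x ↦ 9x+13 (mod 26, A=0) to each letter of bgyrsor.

b(1): 9·1+13=22 → w
g(6): 9·6+13=67≡15 → p
y(24): 9·24+13=229≡21 → v
r(17): 9·17+13=166≡10 → k
s(18): 9·18+13=175≡19 → t
o(14): 9·14+13=139≡9 → j
r(17): 9·17+13=166≡10 → k

wpvktjk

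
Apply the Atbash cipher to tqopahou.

t(19) → g(6)
q(16) → j(9)
o(14) → l(11)
p(15) → k(10)
a(0) → z(25)
h(7) → s(18)
o(14) → l(11)
u(20) → f(5)

gjlkzslf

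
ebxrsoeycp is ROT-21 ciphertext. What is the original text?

jgcwxtjdhu

e(4): 4−21=-17≡9 → j
b(1): 1−21=-20≡6 → g
x(23): 23−21=2 → c
r(17): 17−21=-4≡22 → w
s(18): 18−21=-3≡23 → x
o(14): 14−21=-7≡19 → t
e(4): 4−21=-17≡9 → j
y(24): 24−21=3 → d
c(2): 2−21=-19≡7 → h
p(15): 15−21=-6≡20 → u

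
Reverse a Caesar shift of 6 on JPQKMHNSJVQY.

J(9): 9−6=3 → D
P(15): 15−6=9 → J
Q(16): 16−6=10 → K
K(10): 10−6=4 → E
M(12): 12−6=6 → G
H(7): 7−6=1 → B
N(13): 13−6=7 → H
S(18): 18−6=12 → M
J(9): 9−6=3 → D
V(21): 21−6=15 → P
Q(16): 16−6=10 → K
Y(24): 24−6=18 → S

DJKEGBHMDPKS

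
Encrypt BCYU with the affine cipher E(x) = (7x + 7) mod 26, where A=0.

B(1): 7·1+7=14 → O
C(2): 7·2+7=21 → V
Y(24): 7·24+7=175≡19 → T
U(20): 7·20+7=147≡17 → R

OVTR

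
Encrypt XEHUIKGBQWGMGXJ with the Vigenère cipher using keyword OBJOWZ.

LFQIEJUCZKCLUYS

Repeat the key across the message: OBJOWZOBJOWZOBJ
X(23)+O(14): 37≡11 → L
E(4)+B(1): 5 → F
H(7)+J(9): 16 → Q
U(20)+O(14): 34≡8 → I
I(8)+W(22): 30≡4 → E
K(10)+Z(25): 35≡9 → J
G(6)+O(14): 20 → U
B(1)+B(1): 2 → C
Q(16)+J(9): 25 → Z
W(22)+O(14): 36≡10 → K
G(6)+W(22): 28≡2 → C
M(12)+Z(25): 37≡11 → L
G(6)+O(14): 20 → U
X(23)+B(1): 24 → Y
J(9)+J(9): 18 → S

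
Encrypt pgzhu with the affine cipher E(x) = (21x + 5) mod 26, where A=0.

p(15): 21·15+5=320≡8 → i
g(6): 21·6+5=131≡1 → b
z(25): 21·25+5=530≡10 → k
h(7): 21·7+5=152≡22 → w
u(20): 21·20+5=425≡9 → j

ibkwj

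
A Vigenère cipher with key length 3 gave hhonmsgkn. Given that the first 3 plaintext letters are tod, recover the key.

otl

Subtract each crib letter from the matching ciphertext letter (mod 26):
h(7)−t(19)=-12≡14 → o
h(7)−o(14)=-7≡19 → t
o(14)−d(3)=11 → l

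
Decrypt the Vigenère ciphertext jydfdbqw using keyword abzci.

jxedvbpx

Repeat the key across the ciphertext: abzciabz
j(9)−a(0): 9 → j
y(24)−b(1): 23 → x
d(3)−z(25): -22≡4 → e
f(5)−c(2): 3 → d
d(3)−i(8): -5≡21 → v
b(1)−a(0): 1 → b
q(16)−b(1): 15 → p
w(22)−z(25): -3≡23 → x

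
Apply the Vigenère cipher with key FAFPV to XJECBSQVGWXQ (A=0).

CJJRWXQAVRCQ

Repeat the key across the message: FAFPVFAFPVFA
X(23)+F(5): 28≡2 → C
J(9)+A(0): 9 → J
E(4)+F(5): 9 → J
C(2)+P(15): 17 → R
B(1)+V(21): 22 → W
S(18)+F(5): 23 → X
Q(16)+A(0): 16 → Q
V(21)+F(5): 26≡0 → A
G(6)+P(15): 21 → V
W(22)+V(21): 43≡17 → R
X(23)+F(5): 28≡2 → C
Q(16)+A(0): 16 → Q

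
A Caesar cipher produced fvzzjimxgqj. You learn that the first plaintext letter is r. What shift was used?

14

From the crib: f(5)−r(17)=-12≡14, so the shift is 14.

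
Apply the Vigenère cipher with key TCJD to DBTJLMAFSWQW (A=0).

WDCMEOJILYZZ

Repeat the key across the message: TCJDTCJDTCJD
D(3)+T(19): 22 → W
B(1)+C(2): 3 → D
T(19)+J(9): 28≡2 → C
J(9)+D(3): 12 → M
L(11)+T(19): 30≡4 → E
M(12)+C(2): 14 → O
A(0)+J(9): 9 → J
F(5)+D(3): 8 → I
S(18)+T(19): 37≡11 → L
W(22)+C(2): 24 → Y
Q(16)+J(9): 25 → Z
W(22)+D(3): 25 → Z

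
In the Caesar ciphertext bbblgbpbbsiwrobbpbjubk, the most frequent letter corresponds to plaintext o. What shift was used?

13

The most frequent ciphertext letter is b (appears 10 times).
b is position 1; o is position 14.
Shift = -13≡13.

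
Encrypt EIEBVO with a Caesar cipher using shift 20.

YCYVPI

E(4): 4+20=24 → Y
I(8): 8+20=28≡2 → C
E(4): 4+20=24 → Y
B(1): 1+20=21 → V
V(21): 21+20=41≡15 → P
O(14): 14+20=34≡8 → I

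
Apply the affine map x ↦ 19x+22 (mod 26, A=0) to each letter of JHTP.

LZTV

J(9): 19·9+22=193≡11 → L
H(7): 19·7+22=155≡25 → Z
T(19): 19·19+22=383≡19 → T
P(15): 19·15+22=307≡21 → V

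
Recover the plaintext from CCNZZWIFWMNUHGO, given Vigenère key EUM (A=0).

Repeat the key across the ciphertext: EUMEUMEUMEUMEUM
C(2)−E(4): -2≡24 → Y
C(2)−U(20): -18≡8 → I
N(13)−M(12): 1 → B
Z(25)−E(4): 21 → V
Z(25)−U(20): 5 → F
W(22)−M(12): 10 → K
I(8)−E(4): 4 → E
F(5)−U(20): -15≡11 → L
W(22)−M(12): 10 → K
M(12)−E(4): 8 → I
N(13)−U(20): -7≡19 → T
U(20)−M(12): 8 → I
H(7)−E(4): 3 → D
G(6)−U(20): -14≡12 → M
O(14)−M(12): 2 → C

YIBVFKELKITIDMC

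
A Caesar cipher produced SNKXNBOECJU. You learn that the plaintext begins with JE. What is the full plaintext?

JEBOESFVTAL

From the crib: S(18)−J(9)=9, so the shift is 9.
Subtract 9 from each ciphertext letter:
S(18): 18−9=9 → J
N(13): 13−9=4 → E
K(10): 10−9=1 → B
X(23): 23−9=14 → O
N(13): 13−9=4 → E
B(1): 1−9=-8≡18 → S
O(14): 14−9=5 → F
E(4): 4−9=-5≡21 → V
C(2): 2−9=-7≡19 → T
J(9): 9−9=0 → A
U(20): 20−9=11 → L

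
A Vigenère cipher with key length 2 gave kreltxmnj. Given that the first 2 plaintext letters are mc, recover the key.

Subtract each crib letter from the matching ciphertext letter (mod 26):
k(10)−m(12)=-2≡24 → y
r(17)−c(2)=15 → p

yp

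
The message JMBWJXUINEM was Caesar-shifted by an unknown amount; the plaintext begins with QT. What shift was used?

From the crib: J(9)−Q(16)=-7≡19, so the shift is 19.

19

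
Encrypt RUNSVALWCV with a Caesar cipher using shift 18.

JMFKNSDOUN

R(17): 17+18=35≡9 → J
U(20): 20+18=38≡12 → M
N(13): 13+18=31≡5 → F
S(18): 18+18=36≡10 → K
V(21): 21+18=39≡13 → N
A(0): 0+18=18 → S
L(11): 11+18=29≡3 → D
W(22): 22+18=40≡14 → O
C(2): 2+18=20 → U
V(21): 21+18=39≡13 → N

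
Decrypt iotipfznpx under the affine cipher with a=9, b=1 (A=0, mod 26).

The inverse of 9 mod 26 is 3, since 9·3=27≡1. Apply D(y)=3·(y−1) mod 26:
i(8): 3·(8−1)=21 → v
o(14): 3·(14−1)=39≡13 → n
t(19): 3·(19−1)=54≡2 → c
i(8): 3·(8−1)=21 → v
p(15): 3·(15−1)=42≡16 → q
f(5): 3·(5−1)=12 → m
z(25): 3·(25−1)=72≡20 → u
n(13): 3·(13−1)=36≡10 → k
p(15): 3·(15−1)=42≡16 → q
x(23): 3·(23−1)=66≡14 → o

vncvqmukqo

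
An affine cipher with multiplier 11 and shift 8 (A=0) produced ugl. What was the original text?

The inverse of 11 mod 26 is 19, since 11·19=209≡1. Apply D(y)=19·(y−8) mod 26:
u(20): 19·(20−8)=228≡20 → u
g(6): 19·(6−8)=-38≡14 → o
l(11): 19·(11−8)=57≡5 → f

uof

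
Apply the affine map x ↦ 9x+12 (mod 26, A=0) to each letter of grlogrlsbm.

g(6): 9·6+12=66≡14 → o
r(17): 9·17+12=165≡9 → j
l(11): 9·11+12=111≡7 → h
o(14): 9·14+12=138≡8 → i
g(6): 9·6+12=66≡14 → o
r(17): 9·17+12=165≡9 → j
l(11): 9·11+12=111≡7 → h
s(18): 9·18+12=174≡18 → s
b(1): 9·1+12=21 → v
m(12): 9·12+12=120≡16 → q

ojhiojhsvq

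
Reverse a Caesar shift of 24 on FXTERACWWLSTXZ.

F(5): 5−24=-19≡7 → H
X(23): 23−24=-1≡25 → Z
T(19): 19−24=-5≡21 → V
E(4): 4−24=-20≡6 → G
R(17): 17−24=-7≡19 → T
A(0): 0−24=-24≡2 → C
C(2): 2−24=-22≡4 → E
W(22): 22−24=-2≡24 → Y
W(22): 22−24=-2≡24 → Y
L(11): 11−24=-13≡13 → N
S(18): 18−24=-6≡20 → U
T(19): 19−24=-5≡21 → V
X(23): 23−24=-1≡25 → Z
Z(25): 25−24=1 → B

HZVGTCEYYNUVZB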